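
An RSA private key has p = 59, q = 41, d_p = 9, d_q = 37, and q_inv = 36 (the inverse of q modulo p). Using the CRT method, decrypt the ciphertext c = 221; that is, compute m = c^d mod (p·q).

1281

m₁ = c^(d_p) mod p: c ≡ 44 (mod 59), and 44^9 mod 59 = 42.
m₂ = c^(d_q) mod q: c ≡ 16 (mod 41), and 16^37 mod 41 = 10.
h = q_inv·(m₁ − m₂) mod p = 36·(42 − 10) mod 59 = 31.
m = m₂ + h·q = 10 + 31·41 = 1281.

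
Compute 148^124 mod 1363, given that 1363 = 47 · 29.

770

Mod 47: 148 ≡ 7; by Fermat, exponent reduces to 124 mod 46 = 32; 7^32 ≡ 18 (mod 47).
Mod 29: 148 ≡ 3; by Fermat, exponent reduces to 124 mod 28 = 12; 3^12 ≡ 16 (mod 29).
Combine by CRT: x ≡ 18 (mod 47), x ≡ 16 (mod 29) ⇒ x ≡ 770 (mod 1363).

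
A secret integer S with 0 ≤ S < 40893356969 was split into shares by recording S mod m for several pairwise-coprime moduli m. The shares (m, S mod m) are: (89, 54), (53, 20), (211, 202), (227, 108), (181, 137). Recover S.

1929262666

The moduli are pairwise coprime; N = 89·53·211·227·181 = 40893356969.
N/89 = 459475921; 459475921 ≡ 71 (mod 89); 71·84 ≡ 1, so inverse 84.
N/53 = 771572773; 771572773 ≡ 45 (mod 53); 45·33 ≡ 1, so inverse 33.
N/211 = 193807379; 193807379 ≡ 81 (mod 211); 81·99 ≡ 1, so inverse 99.
N/227 = 180146947; 180146947 ≡ 201 (mod 227); 201·96 ≡ 1, so inverse 96.
N/181 = 225930149; 225930149 ≡ 157 (mod 181); 157·98 ≡ 1, so inverse 98.
S ≡ 54·459475921·84 + 20·771572773·33 + 202·193807379·99 + 108·180146947·96 + 137·225930149·98 = 11370282500048.
11370282500048 mod 40893356969 = 1929262666.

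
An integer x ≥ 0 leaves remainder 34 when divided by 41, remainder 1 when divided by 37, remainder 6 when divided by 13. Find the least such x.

From x ≡ 34 (mod 41) write x = 34 + 41t. Substituting into x ≡ 1 (mod 37) gives 41t ≡ 4 (mod 37), and since 4⁻¹ ≡ 28 (mod 37), t ≡ 1. Hence x ≡ 34 + 41·1 = 75 (mod 1517).
From x ≡ 75 (mod 1517) write x = 75 + 1517t. Substituting into x ≡ 6 (mod 13) gives 1517t ≡ 9 (mod 13), and since 9⁻¹ ≡ 3 (mod 13), t ≡ 1. Hence x ≡ 75 + 1517·1 = 1592 (mod 19721).

1592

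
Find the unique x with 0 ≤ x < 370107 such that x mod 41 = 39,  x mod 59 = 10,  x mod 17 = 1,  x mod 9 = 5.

20129

The moduli are pairwise coprime; N = 41·59·17·9 = 370107.
N/41 = 9027; 9027 ≡ 7 (mod 41); 7·6 ≡ 1, so inverse 6.
N/59 = 6273; 6273 ≡ 19 (mod 59); 19·28 ≡ 1, so inverse 28.
N/17 = 21771; 21771 ≡ 11 (mod 17); 11·14 ≡ 1, so inverse 14.
N/9 = 41123; 41123 ≡ 2 (mod 9); 2·5 ≡ 1, so inverse 5.
x ≡ 39·9027·6 + 10·6273·28 + 1·21771·14 + 5·41123·5 = 5201627.
5201627 mod 370107 = 20129.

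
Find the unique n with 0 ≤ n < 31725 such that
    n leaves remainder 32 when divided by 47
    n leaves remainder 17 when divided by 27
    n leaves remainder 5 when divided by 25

From n ≡ 32 (mod 47) write n = 32 + 47t. Substituting into n ≡ 17 (mod 27) gives 47t ≡ 12 (mod 27), and since 20⁻¹ ≡ 23 (mod 27), t ≡ 6. Hence n ≡ 32 + 47·6 = 314 (mod 1269).
From n ≡ 314 (mod 1269) write n = 314 + 1269t. Substituting into n ≡ 5 (mod 25) gives 1269t ≡ 16 (mod 25), and since 19⁻¹ ≡ 4 (mod 25), t ≡ 14. Hence n ≡ 314 + 1269·14 = 18080 (mod 31725).

18080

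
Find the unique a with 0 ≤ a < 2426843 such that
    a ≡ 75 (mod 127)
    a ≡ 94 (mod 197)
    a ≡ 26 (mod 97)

1517979

From a ≡ 75 (mod 127) write a = 75 + 127t. Substituting into a ≡ 94 (mod 197) gives 127t ≡ 19 (mod 197), and since 127⁻¹ ≡ 121 (mod 197), t ≡ 132. Hence a ≡ 75 + 127·132 = 16839 (mod 25019).
From a ≡ 16839 (mod 25019) write a = 16839 + 25019t. Substituting into a ≡ 26 (mod 97) gives 25019t ≡ 65 (mod 97), and since 90⁻¹ ≡ 83 (mod 97), t ≡ 60. Hence a ≡ 16839 + 25019·60 = 1517979 (mod 2426843).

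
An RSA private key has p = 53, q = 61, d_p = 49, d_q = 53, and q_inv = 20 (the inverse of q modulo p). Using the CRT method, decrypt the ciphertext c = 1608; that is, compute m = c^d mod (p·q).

m₁ = c^(d_p) mod p: c ≡ 18 (mod 53), and 18^49 mod 53 = 27.
m₂ = c^(d_q) mod q: c ≡ 22 (mod 61), and 22^53 mod 61 = 12.
h = q_inv·(m₁ − m₂) mod p = 20·(27 − 12) mod 53 = 35.
m = m₂ + h·q = 12 + 35·61 = 2147.

2147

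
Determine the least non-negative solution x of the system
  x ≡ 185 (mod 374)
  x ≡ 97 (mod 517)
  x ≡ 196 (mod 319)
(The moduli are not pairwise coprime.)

262733

Combine the congruences pairwise.
gcd(374, 517) = 11 and 11 | (97 − 185), so the pair is consistent; merging gives x ≡ 16641 (mod 17578), where 17578 = lcm(374, 517).
gcd(17578, 319) = 11 and 11 | (196 − 16641), so the pair is consistent; merging gives x ≡ 262733 (mod 509762), where 509762 = lcm(17578, 319).
The solution is unique modulo lcm(374, 517, 319) = 509762.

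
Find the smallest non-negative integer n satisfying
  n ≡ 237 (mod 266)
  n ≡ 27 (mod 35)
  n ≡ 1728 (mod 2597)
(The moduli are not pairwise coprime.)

gcd(266, 35) = 7 and 7 | (27 − 237), so the pair is consistent; merging gives n ≡ 237 (mod 1330), where 1330 = lcm(266, 35).
gcd(1330, 2597) = 7 and 7 | (1728 − 237), so the pair is consistent; merging gives n ≡ 227667 (mod 493430), where 493430 = lcm(1330, 2597).
The solution is unique modulo lcm(266, 35, 2597) = 493430.

227667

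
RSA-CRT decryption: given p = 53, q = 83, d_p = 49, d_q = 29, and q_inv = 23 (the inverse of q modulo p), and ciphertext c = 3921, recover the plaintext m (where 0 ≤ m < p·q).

m₁ = c^(d_p) mod p: c ≡ 52 (mod 53), and 52^49 mod 53 = 52.
m₂ = c^(d_q) mod q: c ≡ 20 (mod 83), and 20^29 mod 83 = 74.
h = q_inv·(m₁ − m₂) mod p = 23·(52 − 74) mod 53 = 24.
m = m₂ + h·q = 74 + 24·83 = 2066.

2066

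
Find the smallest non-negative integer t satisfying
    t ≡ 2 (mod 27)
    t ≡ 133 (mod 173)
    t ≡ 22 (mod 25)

Combine the congruences pairwise.
From t ≡ 2 (mod 27) write t = 2 + 27s. Substituting into t ≡ 133 (mod 173) gives 27s ≡ 131 (mod 173), and since 27⁻¹ ≡ 141 (mod 173), s ≡ 133. Hence t ≡ 2 + 27·133 = 3593 (mod 4671).
From t ≡ 3593 (mod 4671) write t = 3593 + 4671s. Substituting into t ≡ 22 (mod 25) gives 4671s ≡ 4 (mod 25), and since 21⁻¹ ≡ 6 (mod 25), s ≡ 24. Hence t ≡ 3593 + 4671·24 = 115697 (mod 116775).

115697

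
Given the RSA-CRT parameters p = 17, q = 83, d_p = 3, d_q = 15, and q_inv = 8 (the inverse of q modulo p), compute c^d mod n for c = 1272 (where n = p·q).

330

m₁ = c^(d_p) mod p: c ≡ 14 (mod 17), and 14^3 mod 17 = 7.
m₂ = c^(d_q) mod q: c ≡ 27 (mod 83), and 27^15 mod 83 = 81.
h = q_inv·(m₁ − m₂) mod p = 8·(7 − 81) mod 17 = 3.
m = m₂ + h·q = 81 + 3·83 = 330.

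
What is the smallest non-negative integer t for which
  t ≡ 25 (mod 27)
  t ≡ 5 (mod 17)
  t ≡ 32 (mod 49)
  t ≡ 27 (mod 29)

165211

The moduli are pairwise coprime; N = 27·17·49·29 = 652239.
N/27 = 24157; 24157 ≡ 19 (mod 27); 19·10 ≡ 1, so inverse 10.
N/17 = 38367; 38367 ≡ 15 (mod 17); 15·8 ≡ 1, so inverse 8.
N/49 = 13311; 13311 ≡ 32 (mod 49); 32·23 ≡ 1, so inverse 23.
N/29 = 22491; 22491 ≡ 16 (mod 29); 16·20 ≡ 1, so inverse 20.
t ≡ 25·24157·10 + 5·38367·8 + 32·13311·23 + 27·22491·20 = 29515966.
29515966 mod 652239 = 165211.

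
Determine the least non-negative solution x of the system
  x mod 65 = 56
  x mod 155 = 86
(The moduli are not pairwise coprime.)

gcd(65, 155) = 5 and 5 | (86 − 56), so the pair is consistent; merging gives x ≡ 706 (mod 2015), where 2015 = lcm(65, 155).
The solution is unique modulo lcm(65, 155) = 2015.

706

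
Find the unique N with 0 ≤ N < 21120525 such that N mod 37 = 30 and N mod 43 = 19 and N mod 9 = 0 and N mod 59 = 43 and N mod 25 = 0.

Combine the congruences pairwise.
From N ≡ 30 (mod 37) write N = 30 + 37t. Substituting into N ≡ 19 (mod 43) gives 37t ≡ 32 (mod 43), and since 37⁻¹ ≡ 7 (mod 43), t ≡ 9. Hence N ≡ 30 + 37·9 = 363 (mod 1591).
From N ≡ 363 (mod 1591) write N = 363 + 1591t. Substituting into N ≡ 0 (mod 9) gives 1591t ≡ 6 (mod 9), and since 7⁻¹ ≡ 4 (mod 9), t ≡ 6. Hence N ≡ 363 + 1591·6 = 9909 (mod 14319).
From N ≡ 9909 (mod 14319) write N = 9909 + 14319t. Substituting into N ≡ 43 (mod 59) gives 14319t ≡ 46 (mod 59), and since 41⁻¹ ≡ 36 (mod 59), t ≡ 4. Hence N ≡ 9909 + 14319·4 = 67185 (mod 844821).
From N ≡ 67185 (mod 844821) write N = 67185 + 844821t. Substituting into N ≡ 0 (mod 25) gives 844821t ≡ 15 (mod 25), and since 21⁻¹ ≡ 6 (mod 25), t ≡ 15. Hence N ≡ 67185 + 844821·15 = 12739500 (mod 21120525).

12739500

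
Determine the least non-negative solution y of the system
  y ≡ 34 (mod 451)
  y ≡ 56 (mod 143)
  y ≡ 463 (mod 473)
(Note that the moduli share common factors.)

59115

Combine the congruences pairwise.
gcd(451, 143) = 11 and 11 | (56 − 34), so the pair is consistent; merging gives y ≡ 485 (mod 5863), where 5863 = lcm(451, 143).
gcd(5863, 473) = 11 and 11 | (463 − 485), so the pair is consistent; merging gives y ≡ 59115 (mod 252109), where 252109 = lcm(5863, 473).
The solution is unique modulo lcm(451, 143, 473) = 252109.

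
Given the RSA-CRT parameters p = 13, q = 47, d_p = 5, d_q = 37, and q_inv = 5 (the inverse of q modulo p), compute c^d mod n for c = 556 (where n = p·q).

420

m₁ = c^(d_p) mod p: c ≡ 10 (mod 13), and 10^5 mod 13 = 4.
m₂ = c^(d_q) mod q: c ≡ 39 (mod 47), and 39^37 mod 47 = 44.
h = q_inv·(m₁ − m₂) mod p = 5·(4 − 44) mod 13 = 8.
m = m₂ + h·q = 44 + 8·47 = 420.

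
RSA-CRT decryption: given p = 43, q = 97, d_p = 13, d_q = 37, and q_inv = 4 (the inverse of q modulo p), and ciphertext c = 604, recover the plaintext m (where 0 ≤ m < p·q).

22

m₁ = c^(d_p) mod p: c ≡ 2 (mod 43), and 2^13 mod 43 = 22.
m₂ = c^(d_q) mod q: c ≡ 22 (mod 97), and 22^37 mod 97 = 22.
h = q_inv·(m₁ − m₂) mod p = 4·(22 − 22) mod 43 = 0.
m = m₂ + h·q = 22 + 0·97 = 22.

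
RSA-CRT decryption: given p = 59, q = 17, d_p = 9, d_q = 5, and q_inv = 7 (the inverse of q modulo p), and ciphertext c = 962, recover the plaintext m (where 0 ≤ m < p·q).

m₁ = c^(d_p) mod p: c ≡ 18 (mod 59), and 18^9 mod 59 = 38.
m₂ = c^(d_q) mod q: c ≡ 10 (mod 17), and 10^5 mod 17 = 6.
h = q_inv·(m₁ − m₂) mod p = 7·(38 − 6) mod 59 = 47.
m = m₂ + h·q = 6 + 47·17 = 805.

805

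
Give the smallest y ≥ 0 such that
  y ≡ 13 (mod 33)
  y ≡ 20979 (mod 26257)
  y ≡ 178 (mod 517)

913717

gcd(33, 26257) = 11 and 11 | (20979 − 13), so the pair is consistent; merging gives y ≡ 47236 (mod 78771), where 78771 = lcm(33, 26257).
gcd(78771, 517) = 11 and 11 | (178 − 47236), so the pair is consistent; merging gives y ≡ 913717 (mod 3702237), where 3702237 = lcm(78771, 517).
The solution is unique modulo lcm(33, 26257, 517) = 3702237.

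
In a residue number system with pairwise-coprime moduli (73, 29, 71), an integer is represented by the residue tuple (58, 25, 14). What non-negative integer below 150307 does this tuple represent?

50282

The moduli are pairwise coprime; N = 73·29·71 = 150307.
N/73 = 2059; 2059 ≡ 15 (mod 73); 15·39 ≡ 1, so inverse 39.
N/29 = 5183; 5183 ≡ 21 (mod 29); 21·18 ≡ 1, so inverse 18.
N/71 = 2117; 2117 ≡ 58 (mod 71); 58·60 ≡ 1, so inverse 60.
x ≡ 58·2059·39 + 25·5183·18 + 14·2117·60 = 8768088.
8768088 mod 150307 = 50282.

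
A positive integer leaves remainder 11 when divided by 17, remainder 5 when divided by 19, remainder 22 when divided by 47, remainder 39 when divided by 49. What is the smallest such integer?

The moduli are pairwise coprime; N = 17·19·47·49 = 743869.
N/17 = 43757; 43757 ≡ 16 (mod 17); 16·16 ≡ 1, so inverse 16.
N/19 = 39151; 39151 ≡ 11 (mod 19); 11·7 ≡ 1, so inverse 7.
N/47 = 15827; 15827 ≡ 35 (mod 47); 35·43 ≡ 1, so inverse 43.
N/49 = 15181; 15181 ≡ 40 (mod 49); 40·38 ≡ 1, so inverse 38.
a ≡ 11·43757·16 + 5·39151·7 + 22·15827·43 + 39·15181·38 = 46542101.
46542101 mod 743869 = 422223.

422223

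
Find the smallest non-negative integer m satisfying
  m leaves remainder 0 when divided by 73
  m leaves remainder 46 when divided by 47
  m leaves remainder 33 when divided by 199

The moduli are pairwise coprime; N = 73·47·199 = 682769.
N/73 = 9353; 9353 ≡ 9 (mod 73); 9·65 ≡ 1, so inverse 65.
N/47 = 14527; 14527 ≡ 4 (mod 47); 4·12 ≡ 1, so inverse 12.
N/199 = 3431; 3431 ≡ 48 (mod 199); 48·170 ≡ 1, so inverse 170.
m ≡ 0·9353·65 + 46·14527·12 + 33·3431·170 = 27266814.
27266814 mod 682769 = 638823.

638823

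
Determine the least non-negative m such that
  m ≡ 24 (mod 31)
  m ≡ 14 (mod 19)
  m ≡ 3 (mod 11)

The moduli are pairwise coprime; N = 31·19·11 = 6479.
N/31 = 209; 209 ≡ 23 (mod 31); 23·27 ≡ 1, so inverse 27.
N/19 = 341; 341 ≡ 18 (mod 19); 18·18 ≡ 1, so inverse 18.
N/11 = 589; 589 ≡ 6 (mod 11); 6·2 ≡ 1, so inverse 2.
m ≡ 24·209·27 + 14·341·18 + 3·589·2 = 224898.
224898 mod 6479 = 4612.

4612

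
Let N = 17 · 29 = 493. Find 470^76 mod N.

285

Mod 17: 470 ≡ 11; by Fermat, exponent reduces to 76 mod 16 = 12; 11^12 ≡ 13 (mod 17).
Mod 29: 470 ≡ 6; by Fermat, exponent reduces to 76 mod 28 = 20; 6^20 ≡ 24 (mod 29).
Combine by CRT: x ≡ 13 (mod 17), x ≡ 24 (mod 29) ⇒ x ≡ 285 (mod 493).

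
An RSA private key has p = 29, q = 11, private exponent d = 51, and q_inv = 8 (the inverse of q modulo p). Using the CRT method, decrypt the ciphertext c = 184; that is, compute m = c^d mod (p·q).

d_p = d mod (p−1) = 51 mod 28 = 23; d_q = d mod (q−1) = 1.
m₁ = c^(d_p) mod p: c ≡ 10 (mod 29), and 10^23 mod 29 = 11.
m₂ = c^(d_q) mod q: c ≡ 8 (mod 11), and 8^1 mod 11 = 8.
h = q_inv·(m₁ − m₂) mod p = 8·(11 − 8) mod 29 = 24.
m = m₂ + h·q = 8 + 24·11 = 272.

272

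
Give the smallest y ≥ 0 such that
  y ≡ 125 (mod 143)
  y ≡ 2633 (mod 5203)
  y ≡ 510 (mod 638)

1131684

Combine the congruences pairwise.
gcd(143, 5203) = 11 and 11 | (2633 − 125), so the pair is consistent; merging gives y ≡ 49460 (mod 67639), where 67639 = lcm(143, 5203).
gcd(67639, 638) = 11 and 11 | (510 − 49460), so the pair is consistent; merging gives y ≡ 1131684 (mod 3923062), where 3923062 = lcm(67639, 638).
The solution is unique modulo lcm(143, 5203, 638) = 3923062.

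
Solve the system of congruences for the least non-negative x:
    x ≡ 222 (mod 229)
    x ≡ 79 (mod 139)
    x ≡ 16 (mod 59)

From x ≡ 222 (mod 229) write x = 222 + 229t. Substituting into x ≡ 79 (mod 139) gives 229t ≡ 135 (mod 139), and since 90⁻¹ ≡ 17 (mod 139), t ≡ 71. Hence x ≡ 222 + 229·71 = 16481 (mod 31831).
From x ≡ 16481 (mod 31831) write x = 16481 + 31831t. Substituting into x ≡ 16 (mod 59) gives 31831t ≡ 55 (mod 59), and since 30⁻¹ ≡ 2 (mod 59), t ≡ 51. Hence x ≡ 16481 + 31831·51 = 1639862 (mod 1878029).

1639862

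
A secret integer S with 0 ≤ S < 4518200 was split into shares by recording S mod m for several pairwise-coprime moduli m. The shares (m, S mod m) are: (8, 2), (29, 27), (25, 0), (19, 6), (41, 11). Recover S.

The moduli are pairwise coprime; N = 8·29·25·19·41 = 4518200.
N/8 = 564775; 564775 ≡ 7 (mod 8); 7·7 ≡ 1, so inverse 7.
N/29 = 155800; 155800 ≡ 12 (mod 29); 12·17 ≡ 1, so inverse 17.
N/25 = 180728; 180728 ≡ 3 (mod 25); 3·17 ≡ 1, so inverse 17.
N/19 = 237800; 237800 ≡ 15 (mod 19); 15·14 ≡ 1, so inverse 14.
N/41 = 110200; 110200 ≡ 33 (mod 41); 33·5 ≡ 1, so inverse 5.
S ≡ 2·564775·7 + 27·155800·17 + 0·180728·17 + 6·237800·14 + 11·110200·5 = 105455250.
105455250 mod 4518200 = 1536650.

1536650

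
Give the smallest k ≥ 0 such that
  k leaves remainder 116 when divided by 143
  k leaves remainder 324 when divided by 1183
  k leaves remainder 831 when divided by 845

Combine the congruences pairwise.
gcd(143, 1183) = 13 and 13 | (324 − 116), so the pair is consistent; merging gives k ≡ 2690 (mod 13013), where 13013 = lcm(143, 1183).
gcd(13013, 845) = 169 and 169 | (831 − 2690), so the pair is consistent; merging gives k ≡ 28716 (mod 65065), where 65065 = lcm(13013, 845).
The solution is unique modulo lcm(143, 1183, 845) = 65065.

28716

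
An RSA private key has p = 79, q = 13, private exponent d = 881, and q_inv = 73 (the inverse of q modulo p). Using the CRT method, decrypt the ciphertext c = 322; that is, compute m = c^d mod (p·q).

667

d_p = d mod (p−1) = 881 mod 78 = 23; d_q = d mod (q−1) = 5.
m₁ = c^(d_p) mod p: c ≡ 6 (mod 79), and 6^23 mod 79 = 35.
m₂ = c^(d_q) mod q: c ≡ 10 (mod 13), and 10^5 mod 13 = 4.
h = q_inv·(m₁ − m₂) mod p = 73·(35 − 4) mod 79 = 51.
m = m₂ + h·q = 4 + 51·13 = 667.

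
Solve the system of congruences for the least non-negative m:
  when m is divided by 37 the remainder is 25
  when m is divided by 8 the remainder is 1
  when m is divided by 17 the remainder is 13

2393

The moduli are pairwise coprime; N = 37·8·17 = 5032.
N/37 = 136; 136 ≡ 25 (mod 37); 25·3 ≡ 1, so inverse 3.
N/8 = 629; 629 ≡ 5 (mod 8); 5·5 ≡ 1, so inverse 5.
N/17 = 296; 296 ≡ 7 (mod 17); 7·5 ≡ 1, so inverse 5.
m ≡ 25·136·3 + 1·629·5 + 13·296·5 = 32585.
32585 mod 5032 = 2393.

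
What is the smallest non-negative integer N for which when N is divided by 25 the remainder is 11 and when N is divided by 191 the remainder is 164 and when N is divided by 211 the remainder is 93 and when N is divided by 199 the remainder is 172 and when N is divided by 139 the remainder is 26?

19380104911

From N ≡ 11 (mod 25) write N = 11 + 25t. Substituting into N ≡ 164 (mod 191) gives 25t ≡ 153 (mod 191), and since 25⁻¹ ≡ 107 (mod 191), t ≡ 136. Hence N ≡ 11 + 25·136 = 3411 (mod 4775).
From N ≡ 3411 (mod 4775) write N = 3411 + 4775t. Substituting into N ≡ 93 (mod 211) gives 4775t ≡ 58 (mod 211), and since 133⁻¹ ≡ 165 (mod 211), t ≡ 75. Hence N ≡ 3411 + 4775·75 = 361536 (mod 1007525).
From N ≡ 361536 (mod 1007525) write N = 361536 + 1007525t. Substituting into N ≡ 172 (mod 199) gives 1007525t ≡ 20 (mod 199), and since 187⁻¹ ≡ 116 (mod 199), t ≡ 131. Hence N ≡ 361536 + 1007525·131 = 132347311 (mod 200497475).
From N ≡ 132347311 (mod 200497475) write N = 132347311 + 200497475t. Substituting into N ≡ 26 (mod 139) gives 200497475t ≡ 36 (mod 139), and since 122⁻¹ ≡ 49 (mod 139), t ≡ 96. Hence N ≡ 132347311 + 200497475·96 = 19380104911 (mod 27869149025).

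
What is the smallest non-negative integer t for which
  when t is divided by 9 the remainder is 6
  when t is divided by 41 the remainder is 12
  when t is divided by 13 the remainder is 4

The moduli are pairwise coprime; N = 9·41·13 = 4797.
N/9 = 533; 533 ≡ 2 (mod 9); 2·5 ≡ 1, so inverse 5.
N/41 = 117; 117 ≡ 35 (mod 41); 35·34 ≡ 1, so inverse 34.
N/13 = 369; 369 ≡ 5 (mod 13); 5·8 ≡ 1, so inverse 8.
t ≡ 6·533·5 + 12·117·34 + 4·369·8 = 75534.
75534 mod 4797 = 3579.

3579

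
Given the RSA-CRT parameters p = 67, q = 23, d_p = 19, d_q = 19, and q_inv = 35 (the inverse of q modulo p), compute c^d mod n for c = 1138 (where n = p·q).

m₁ = c^(d_p) mod p: c ≡ 66 (mod 67), and 66^19 mod 67 = 66.
m₂ = c^(d_q) mod q: c ≡ 11 (mod 23), and 11^19 mod 23 = 15.
h = q_inv·(m₁ − m₂) mod p = 35·(66 − 15) mod 67 = 43.
m = m₂ + h·q = 15 + 43·23 = 1004.

1004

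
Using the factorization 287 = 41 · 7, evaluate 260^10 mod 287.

155

Mod 41: 260 ≡ 14; 14^10 ≡ 32 (mod 41).
Mod 7: 260 ≡ 1; by Fermat, exponent reduces to 10 mod 6 = 4; 1^4 ≡ 1 (mod 7).
Combine by CRT: x ≡ 32 (mod 41), x ≡ 1 (mod 7) ⇒ x ≡ 155 (mod 287).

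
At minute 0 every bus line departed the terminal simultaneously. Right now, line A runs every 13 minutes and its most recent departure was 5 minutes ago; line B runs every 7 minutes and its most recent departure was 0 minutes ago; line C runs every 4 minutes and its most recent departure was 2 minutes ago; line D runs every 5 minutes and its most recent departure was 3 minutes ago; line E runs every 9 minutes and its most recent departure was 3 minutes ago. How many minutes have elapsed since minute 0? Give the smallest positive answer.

The moduli are pairwise coprime; N = 13·7·4·5·9 = 16380.
N/13 = 1260; 1260 ≡ 12 (mod 13); 12·12 ≡ 1, so inverse 12.
N/7 = 2340; 2340 ≡ 2 (mod 7); 2·4 ≡ 1, so inverse 4.
N/4 = 4095; 4095 ≡ 3 (mod 4); 3·3 ≡ 1, so inverse 3.
N/5 = 3276; 3276 ≡ 1 (mod 5), inverse 1.
N/9 = 1820; 1820 ≡ 2 (mod 9); 2·5 ≡ 1, so inverse 5.
t ≡ 5·1260·12 + 0·2340·4 + 2·4095·3 + 3·3276·1 + 3·1820·5 = 137298.
137298 mod 16380 = 6258.

6258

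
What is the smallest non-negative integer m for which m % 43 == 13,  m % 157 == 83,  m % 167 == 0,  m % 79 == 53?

11986091

The moduli are pairwise coprime; N = 43·157·167·79 = 89065943.
N/43 = 2071301; 2071301 ≡ 34 (mod 43); 34·19 ≡ 1, so inverse 19.
N/157 = 567299; 567299 ≡ 58 (mod 157); 58·111 ≡ 1, so inverse 111.
N/167 = 533329; 533329 ≡ 98 (mod 167); 98·121 ≡ 1, so inverse 121.
N/79 = 1127417; 1127417 ≡ 8 (mod 79); 8·10 ≡ 1, so inverse 10.
m ≡ 13·2071301·19 + 83·567299·111 + 0·533329·121 + 53·1127417·10 = 6335668044.
6335668044 mod 89065943 = 11986091.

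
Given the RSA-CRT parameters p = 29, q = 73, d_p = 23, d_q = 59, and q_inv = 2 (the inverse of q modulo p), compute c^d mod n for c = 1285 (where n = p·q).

m₁ = c^(d_p) mod p: c ≡ 9 (mod 29), and 9^23 mod 29 = 6.
m₂ = c^(d_q) mod q: c ≡ 44 (mod 73), and 44^59 mod 73 = 45.
h = q_inv·(m₁ − m₂) mod p = 2·(6 − 45) mod 29 = 9.
m = m₂ + h·q = 45 + 9·73 = 702.

702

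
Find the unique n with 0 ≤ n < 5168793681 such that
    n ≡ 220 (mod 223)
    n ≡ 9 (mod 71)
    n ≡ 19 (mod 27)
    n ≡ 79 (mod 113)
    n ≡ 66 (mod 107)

4700228977

The moduli are pairwise coprime; M = 223·71·27·113·107 = 5168793681.
M/223 = 23178447; 23178447 ≡ 50 (mod 223); 50·58 ≡ 1, so inverse 58.
M/71 = 72799911; 72799911 ≡ 61 (mod 71); 61·7 ≡ 1, so inverse 7.
M/27 = 191436803; 191436803 ≡ 26 (mod 27); 26·26 ≡ 1, so inverse 26.
M/113 = 45741537; 45741537 ≡ 41 (mod 113); 41·102 ≡ 1, so inverse 102.
M/107 = 48306483; 48306483 ≡ 49 (mod 107); 49·83 ≡ 1, so inverse 83.
n ≡ 220·23178447·58 + 9·72799911·7 + 19·191436803·26 + 79·45741537·102 + 66·48306483·83 = 1028121377815.
1028121377815 mod 5168793681 = 4700228977.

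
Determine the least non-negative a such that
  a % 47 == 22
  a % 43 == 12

From a ≡ 22 (mod 47) write a = 22 + 47t. Substituting into a ≡ 12 (mod 43) gives 47t ≡ 33 (mod 43), and since 4⁻¹ ≡ 11 (mod 43), t ≡ 19. Hence a ≡ 22 + 47·19 = 915 (mod 2021).

915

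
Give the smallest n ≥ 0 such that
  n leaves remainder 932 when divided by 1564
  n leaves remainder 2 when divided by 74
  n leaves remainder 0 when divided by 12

gcd(1564, 74) = 2 and 2 | (2 − 932), so the pair is consistent; merging gives n ≡ 29084 (mod 57868), where 57868 = lcm(1564, 74).
gcd(57868, 12) = 4 and 4 | (0 − 29084), so the pair is consistent; merging gives n ≡ 86952 (mod 173604), where 173604 = lcm(57868, 12).
The solution is unique modulo lcm(1564, 74, 12) = 173604.

86952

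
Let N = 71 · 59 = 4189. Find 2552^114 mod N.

Mod 71: 2552 ≡ 67; by Fermat, exponent reduces to 114 mod 70 = 44; 67^44 ≡ 12 (mod 71).
Mod 59: 2552 ≡ 15; by Fermat, exponent reduces to 114 mod 58 = 56; 15^56 ≡ 16 (mod 59).
Combine by CRT: x ≡ 12 (mod 71), x ≡ 16 (mod 59) ⇒ x ≡ 1432 (mod 4189).

1432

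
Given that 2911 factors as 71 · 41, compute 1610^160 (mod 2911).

Mod 71: 1610 ≡ 48; by Fermat, exponent reduces to 160 mod 70 = 20; 48^20 ≡ 37 (mod 71).
Mod 41: 1610 ≡ 11; since 40 | 160, by Fermat 11^160 ≡ 1 (mod 41).
Combine by CRT: x ≡ 37 (mod 71), x ≡ 1 (mod 41) ⇒ x ≡ 534 (mod 2911).

534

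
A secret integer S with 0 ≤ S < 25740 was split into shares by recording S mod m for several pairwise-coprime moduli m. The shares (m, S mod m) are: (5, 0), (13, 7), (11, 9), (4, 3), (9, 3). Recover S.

17895

From S ≡ 0 (mod 5) write S = 0 + 5t. Substituting into S ≡ 7 (mod 13) gives 5t ≡ 7 (mod 13), and since 5⁻¹ ≡ 8 (mod 13), t ≡ 4. Hence S ≡ 0 + 5·4 = 20 (mod 65).
From S ≡ 20 (mod 65) write S = 20 + 65t. Substituting into S ≡ 9 (mod 11) gives 65t ≡ 0 (mod 11), and since 10⁻¹ ≡ 10 (mod 11), t ≡ 0. Hence S ≡ 20 + 65·0 = 20 (mod 715).
From S ≡ 20 (mod 715) write S = 20 + 715t. Substituting into S ≡ 3 (mod 4) gives 715t ≡ 3 (mod 4), and since 3⁻¹ ≡ 3 (mod 4), t ≡ 1. Hence S ≡ 20 + 715·1 = 735 (mod 2860).
From S ≡ 735 (mod 2860) write S = 735 + 2860t. Substituting into S ≡ 3 (mod 9) gives 2860t ≡ 6 (mod 9), and since 7⁻¹ ≡ 4 (mod 9), t ≡ 6. Hence S ≡ 735 + 2860·6 = 17895 (mod 25740).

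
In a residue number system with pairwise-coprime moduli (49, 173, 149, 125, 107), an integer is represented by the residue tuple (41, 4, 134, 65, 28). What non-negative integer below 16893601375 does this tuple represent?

2985258940

Combine the congruences pairwise.
From x ≡ 41 (mod 49) write x = 41 + 49t. Substituting into x ≡ 4 (mod 173) gives 49t ≡ 136 (mod 173), and since 49⁻¹ ≡ 113 (mod 173), t ≡ 144. Hence x ≡ 41 + 49·144 = 7097 (mod 8477).
From x ≡ 7097 (mod 8477) write x = 7097 + 8477t. Substituting into x ≡ 134 (mod 149) gives 8477t ≡ 40 (mod 149), and since 133⁻¹ ≡ 121 (mod 149), t ≡ 72. Hence x ≡ 7097 + 8477·72 = 617441 (mod 1263073).
From x ≡ 617441 (mod 1263073) write x = 617441 + 1263073t. Substituting into x ≡ 65 (mod 125) gives 1263073t ≡ 124 (mod 125), and since 73⁻¹ ≡ 12 (mod 125), t ≡ 113. Hence x ≡ 617441 + 1263073·113 = 143344690 (mod 157884125).
From x ≡ 143344690 (mod 157884125) write x = 143344690 + 157884125t. Substituting into x ≡ 28 (mod 107) gives 157884125t ≡ 28 (mod 107), and since 61⁻¹ ≡ 100 (mod 107), t ≡ 18. Hence x ≡ 143344690 + 157884125·18 = 2985258940 (mod 16893601375).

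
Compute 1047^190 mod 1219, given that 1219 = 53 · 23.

Mod 53: 1047 ≡ 40; by Fermat, exponent reduces to 190 mod 52 = 34; 40^34 ≡ 36 (mod 53).
Mod 23: 1047 ≡ 12; by Fermat, exponent reduces to 190 mod 22 = 14; 12^14 ≡ 3 (mod 23).
Combine by CRT: x ≡ 36 (mod 53), x ≡ 3 (mod 23) ⇒ x ≡ 831 (mod 1219).

831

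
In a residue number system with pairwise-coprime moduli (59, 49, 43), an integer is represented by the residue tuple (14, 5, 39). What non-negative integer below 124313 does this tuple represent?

The moduli are pairwise coprime; N = 59·49·43 = 124313.
N/59 = 2107; 2107 ≡ 42 (mod 59); 42·52 ≡ 1, so inverse 52.
N/49 = 2537; 2537 ≡ 38 (mod 49); 38·40 ≡ 1, so inverse 40.
N/43 = 2891; 2891 ≡ 10 (mod 43); 10·13 ≡ 1, so inverse 13.
x ≡ 14·2107·52 + 5·2537·40 + 39·2891·13 = 3507033.
3507033 mod 124313 = 26269.

26269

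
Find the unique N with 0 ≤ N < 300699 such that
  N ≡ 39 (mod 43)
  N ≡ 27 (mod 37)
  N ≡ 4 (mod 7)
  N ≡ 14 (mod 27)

The moduli are pairwise coprime; M = 43·37·7·27 = 300699.
M/43 = 6993; 6993 ≡ 27 (mod 43); 27·8 ≡ 1, so inverse 8.
M/37 = 8127; 8127 ≡ 24 (mod 37); 24·17 ≡ 1, so inverse 17.
M/7 = 42957; 42957 ≡ 5 (mod 7); 5·3 ≡ 1, so inverse 3.
M/27 = 11137; 11137 ≡ 13 (mod 27); 13·25 ≡ 1, so inverse 25.
N ≡ 39·6993·8 + 27·8127·17 + 4·42957·3 + 14·11137·25 = 10325543.
10325543 mod 300699 = 101777.

101777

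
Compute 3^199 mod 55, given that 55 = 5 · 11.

Mod 5: 3 ≡ 3; by Fermat, exponent reduces to 199 mod 4 = 3; 3^3 ≡ 2 (mod 5).
Mod 11: 3 ≡ 3; by Fermat, exponent reduces to 199 mod 10 = 9; 3^9 ≡ 4 (mod 11).
Combine by CRT: x ≡ 2 (mod 5), x ≡ 4 (mod 11) ⇒ x ≡ 37 (mod 55).

37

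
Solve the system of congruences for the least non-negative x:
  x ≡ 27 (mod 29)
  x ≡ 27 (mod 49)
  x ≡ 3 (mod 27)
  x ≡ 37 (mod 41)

The moduli are pairwise coprime; N = 29·49·27·41 = 1573047.
N/29 = 54243; 54243 ≡ 13 (mod 29); 13·9 ≡ 1, so inverse 9.
N/49 = 32103; 32103 ≡ 8 (mod 49); 8·43 ≡ 1, so inverse 43.
N/27 = 58261; 58261 ≡ 22 (mod 27); 22·16 ≡ 1, so inverse 16.
N/41 = 38367; 38367 ≡ 32 (mod 41); 32·9 ≡ 1, so inverse 9.
x ≡ 27·54243·9 + 27·32103·43 + 3·58261·16 + 37·38367·9 = 66025371.
66025371 mod 1573047 = 1530444.

1530444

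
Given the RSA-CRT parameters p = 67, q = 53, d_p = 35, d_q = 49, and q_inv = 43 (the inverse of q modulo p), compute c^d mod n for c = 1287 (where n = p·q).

m₁ = c^(d_p) mod p: c ≡ 14 (mod 67), and 14^35 mod 67 = 62.
m₂ = c^(d_q) mod q: c ≡ 15 (mod 53), and 15^49 mod 53 = 28.
h = q_inv·(m₁ − m₂) mod p = 43·(62 − 28) mod 67 = 55.
m = m₂ + h·q = 28 + 55·53 = 2943.

2943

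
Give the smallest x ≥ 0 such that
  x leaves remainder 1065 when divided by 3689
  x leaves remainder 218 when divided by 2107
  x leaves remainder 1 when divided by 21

1546756

Combine the congruences pairwise.
gcd(3689, 2107) = 7 and 7 | (218 − 1065), so the pair is consistent; merging gives x ≡ 436367 (mod 1110389), where 1110389 = lcm(3689, 2107).
gcd(1110389, 21) = 7 and 7 | (1 − 436367), so the pair is consistent; merging gives x ≡ 1546756 (mod 3331167), where 3331167 = lcm(1110389, 21).
The solution is unique modulo lcm(3689, 2107, 21) = 3331167.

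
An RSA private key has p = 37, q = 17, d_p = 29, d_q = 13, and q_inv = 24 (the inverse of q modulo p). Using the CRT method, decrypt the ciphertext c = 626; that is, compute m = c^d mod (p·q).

m₁ = c^(d_p) mod p: c ≡ 34 (mod 37), and 34^29 mod 37 = 9.
m₂ = c^(d_q) mod q: c ≡ 14 (mod 17), and 14^13 mod 17 = 5.
h = q_inv·(m₁ − m₂) mod p = 24·(9 − 5) mod 37 = 22.
m = m₂ + h·q = 5 + 22·17 = 379.

379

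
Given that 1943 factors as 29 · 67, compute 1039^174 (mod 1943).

Mod 29: 1039 ≡ 24; by Fermat, exponent reduces to 174 mod 28 = 6; 24^6 ≡ 23 (mod 29).
Mod 67: 1039 ≡ 34; by Fermat, exponent reduces to 174 mod 66 = 42; 34^42 ≡ 14 (mod 67).
Combine by CRT: x ≡ 23 (mod 29), x ≡ 14 (mod 67) ⇒ x ≡ 81 (mod 1943).

81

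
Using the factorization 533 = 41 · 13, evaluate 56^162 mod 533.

Mod 41: 56 ≡ 15; by Fermat, exponent reduces to 162 mod 40 = 2; 15^2 ≡ 20 (mod 41).
Mod 13: 56 ≡ 4; by Fermat, exponent reduces to 162 mod 12 = 6; 4^6 ≡ 1 (mod 13).
Combine by CRT: x ≡ 20 (mod 41), x ≡ 1 (mod 13) ⇒ x ≡ 430 (mod 533).

430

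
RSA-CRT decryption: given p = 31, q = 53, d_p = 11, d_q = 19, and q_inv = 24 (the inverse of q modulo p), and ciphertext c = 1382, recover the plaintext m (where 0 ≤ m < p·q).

462

m₁ = c^(d_p) mod p: c ≡ 18 (mod 31), and 18^11 mod 31 = 28.
m₂ = c^(d_q) mod q: c ≡ 4 (mod 53), and 4^19 mod 53 = 38.
h = q_inv·(m₁ − m₂) mod p = 24·(28 − 38) mod 31 = 8.
m = m₂ + h·q = 38 + 8·53 = 462.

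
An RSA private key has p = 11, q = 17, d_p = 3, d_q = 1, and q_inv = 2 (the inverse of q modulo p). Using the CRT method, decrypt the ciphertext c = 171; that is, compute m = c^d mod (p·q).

18

m₁ = c^(d_p) mod p: c ≡ 6 (mod 11), and 6^3 mod 11 = 7.
m₂ = c^(d_q) mod q: c ≡ 1 (mod 17), and 1^1 mod 17 = 1.
h = q_inv·(m₁ − m₂) mod p = 2·(7 − 1) mod 11 = 1.
m = m₂ + h·q = 1 + 1·17 = 18.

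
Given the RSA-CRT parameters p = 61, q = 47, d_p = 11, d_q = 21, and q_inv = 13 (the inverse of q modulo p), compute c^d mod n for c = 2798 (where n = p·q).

m₁ = c^(d_p) mod p: c ≡ 53 (mod 61), and 53^11 mod 61 = 8.
m₂ = c^(d_q) mod q: c ≡ 25 (mod 47), and 25^21 mod 47 = 37.
h = q_inv·(m₁ − m₂) mod p = 13·(8 − 37) mod 61 = 50.
m = m₂ + h·q = 37 + 50·47 = 2387.

2387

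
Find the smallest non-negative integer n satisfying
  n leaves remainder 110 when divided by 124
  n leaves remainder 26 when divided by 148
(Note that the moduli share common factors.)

2838

gcd(124, 148) = 4 and 4 | (26 − 110), so the pair is consistent; merging gives n ≡ 2838 (mod 4588), where 4588 = lcm(124, 148).
The solution is unique modulo lcm(124, 148) = 4588.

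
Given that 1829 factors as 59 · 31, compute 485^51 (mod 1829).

Mod 59: 485 ≡ 13; 13^51 ≡ 43 (mod 59).
Mod 31: 485 ≡ 20; by Fermat, exponent reduces to 51 mod 30 = 21; 20^21 ≡ 4 (mod 31).
Combine by CRT: x ≡ 43 (mod 59), x ≡ 4 (mod 31) ⇒ x ≡ 810 (mod 1829).

810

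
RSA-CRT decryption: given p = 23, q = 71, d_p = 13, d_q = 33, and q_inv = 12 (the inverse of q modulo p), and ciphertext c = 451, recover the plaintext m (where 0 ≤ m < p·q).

218

m₁ = c^(d_p) mod p: c ≡ 14 (mod 23), and 14^13 mod 23 = 11.
m₂ = c^(d_q) mod q: c ≡ 25 (mod 71), and 25^33 mod 71 = 5.
h = q_inv·(m₁ − m₂) mod p = 12·(11 − 5) mod 23 = 3.
m = m₂ + h·q = 5 + 3·71 = 218.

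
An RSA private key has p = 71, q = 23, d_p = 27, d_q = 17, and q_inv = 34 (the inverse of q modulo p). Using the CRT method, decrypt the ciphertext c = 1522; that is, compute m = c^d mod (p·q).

1198

m₁ = c^(d_p) mod p: c ≡ 31 (mod 71), and 31^27 mod 71 = 62.
m₂ = c^(d_q) mod q: c ≡ 4 (mod 23), and 4^17 mod 23 = 2.
h = q_inv·(m₁ − m₂) mod p = 34·(62 − 2) mod 71 = 52.
m = m₂ + h·q = 2 + 52·23 = 1198.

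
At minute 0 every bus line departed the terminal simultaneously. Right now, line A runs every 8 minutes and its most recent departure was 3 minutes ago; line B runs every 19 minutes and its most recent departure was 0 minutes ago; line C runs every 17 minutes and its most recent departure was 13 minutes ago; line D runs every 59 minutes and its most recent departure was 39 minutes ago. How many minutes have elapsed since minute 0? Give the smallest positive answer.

91371

The moduli are pairwise coprime; N = 8·19·17·59 = 152456.
N/8 = 19057; 19057 ≡ 1 (mod 8), inverse 1.
N/19 = 8024; 8024 ≡ 6 (mod 19); 6·16 ≡ 1, so inverse 16.
N/17 = 8968; 8968 ≡ 9 (mod 17); 9·2 ≡ 1, so inverse 2.
N/59 = 2584; 2584 ≡ 47 (mod 59); 47·54 ≡ 1, so inverse 54.
t ≡ 3·19057·1 + 0·8024·16 + 13·8968·2 + 39·2584·54 = 5732243.
5732243 mod 152456 = 91371.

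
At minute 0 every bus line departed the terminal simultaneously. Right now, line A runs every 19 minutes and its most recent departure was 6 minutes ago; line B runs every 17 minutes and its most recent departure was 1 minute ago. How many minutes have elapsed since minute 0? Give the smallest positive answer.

Combine the congruences pairwise.
From t ≡ 6 (mod 19) write t = 6 + 19s. Substituting into t ≡ 1 (mod 17) gives 19s ≡ 12 (mod 17), and since 2⁻¹ ≡ 9 (mod 17), s ≡ 6. Hence t ≡ 6 + 19·6 = 120 (mod 323).

120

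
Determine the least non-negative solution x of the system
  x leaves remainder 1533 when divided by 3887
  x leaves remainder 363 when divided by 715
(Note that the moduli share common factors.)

40403

Combine the congruences pairwise.
gcd(3887, 715) = 13 and 13 | (363 − 1533), so the pair is consistent; merging gives x ≡ 40403 (mod 213785), where 213785 = lcm(3887, 715).
The solution is unique modulo lcm(3887, 715) = 213785.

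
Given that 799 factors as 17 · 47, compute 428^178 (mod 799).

9

Mod 17: 428 ≡ 3; by Fermat, exponent reduces to 178 mod 16 = 2; 3^2 ≡ 9 (mod 17).
Mod 47: 428 ≡ 5; by Fermat, exponent reduces to 178 mod 46 = 40; 5^40 ≡ 9 (mod 47).
Combine by CRT: x ≡ 9 (mod 17), x ≡ 9 (mod 47) ⇒ x ≡ 9 (mod 799).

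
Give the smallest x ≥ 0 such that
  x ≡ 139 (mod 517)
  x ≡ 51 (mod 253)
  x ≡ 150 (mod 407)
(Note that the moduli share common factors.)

281387

gcd(517, 253) = 11 and 11 | (51 − 139), so the pair is consistent; merging gives x ≡ 7894 (mod 11891), where 11891 = lcm(517, 253).
gcd(11891, 407) = 11 and 11 | (150 − 7894), so the pair is consistent; merging gives x ≡ 281387 (mod 439967), where 439967 = lcm(11891, 407).
The solution is unique modulo lcm(517, 253, 407) = 439967.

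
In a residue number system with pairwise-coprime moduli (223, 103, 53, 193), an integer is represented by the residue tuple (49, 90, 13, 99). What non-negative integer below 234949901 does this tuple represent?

98574077

Combine the congruences pairwise.
From x ≡ 49 (mod 223) write x = 49 + 223t. Substituting into x ≡ 90 (mod 103) gives 223t ≡ 41 (mod 103), and since 17⁻¹ ≡ 97 (mod 103), t ≡ 63. Hence x ≡ 49 + 223·63 = 14098 (mod 22969).
From x ≡ 14098 (mod 22969) write x = 14098 + 22969t. Substituting into x ≡ 13 (mod 53) gives 22969t ≡ 13 (mod 53), and since 20⁻¹ ≡ 8 (mod 53), t ≡ 51. Hence x ≡ 14098 + 22969·51 = 1185517 (mod 1217357).
From x ≡ 1185517 (mod 1217357) write x = 1185517 + 1217357t. Substituting into x ≡ 99 (mod 193) gives 1217357t ≡ 181 (mod 193), and since 106⁻¹ ≡ 122 (mod 193), t ≡ 80. Hence x ≡ 1185517 + 1217357·80 = 98574077 (mod 234949901).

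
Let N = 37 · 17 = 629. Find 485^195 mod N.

Mod 37: 485 ≡ 4; by Fermat, exponent reduces to 195 mod 36 = 15; 4^15 ≡ 11 (mod 37).
Mod 17: 485 ≡ 9; by Fermat, exponent reduces to 195 mod 16 = 3; 9^3 ≡ 15 (mod 17).
Combine by CRT: x ≡ 11 (mod 37), x ≡ 15 (mod 17) ⇒ x ≡ 270 (mod 629).

270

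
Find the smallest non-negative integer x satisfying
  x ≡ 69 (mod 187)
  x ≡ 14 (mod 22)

Combine the congruences pairwise.
gcd(187, 22) = 11 and 11 | (14 − 69), so the pair is consistent; merging gives x ≡ 256 (mod 374), where 374 = lcm(187, 22).
The solution is unique modulo lcm(187, 22) = 374.

256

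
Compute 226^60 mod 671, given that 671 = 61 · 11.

1

Mod 61: 226 ≡ 43; since 60 | 60, by Fermat 43^60 ≡ 1 (mod 61).
Mod 11: 226 ≡ 6; since 10 | 60, by Fermat 6^60 ≡ 1 (mod 11).
Combine by CRT: x ≡ 1 (mod 61), x ≡ 1 (mod 11) ⇒ x ≡ 1 (mod 671).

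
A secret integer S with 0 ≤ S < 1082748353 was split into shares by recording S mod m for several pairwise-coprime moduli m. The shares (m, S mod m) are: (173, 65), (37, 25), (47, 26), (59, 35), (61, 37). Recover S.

The moduli are pairwise coprime; N = 173·37·47·59·61 = 1082748353.
N/173 = 6258661; 6258661 ≡ 40 (mod 173); 40·13 ≡ 1, so inverse 13.
N/37 = 29263469; 29263469 ≡ 21 (mod 37); 21·30 ≡ 1, so inverse 30.
N/47 = 23037199; 23037199 ≡ 8 (mod 47); 8·6 ≡ 1, so inverse 6.
N/59 = 18351667; 18351667 ≡ 12 (mod 59); 12·5 ≡ 1, so inverse 5.
N/61 = 17749973; 17749973 ≡ 10 (mod 61); 10·55 ≡ 1, so inverse 55.
S ≡ 65·6258661·13 + 25·29263469·30 + 26·23037199·6 + 35·18351667·5 + 37·17749973·55 = 70162710119.
70162710119 mod 1082748353 = 866815527.

866815527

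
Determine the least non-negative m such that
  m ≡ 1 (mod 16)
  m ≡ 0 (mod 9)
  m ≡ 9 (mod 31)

2241

Combine the congruences pairwise.
From m ≡ 1 (mod 16) write m = 1 + 16t. Substituting into m ≡ 0 (mod 9) gives 16t ≡ 8 (mod 9), and since 7⁻¹ ≡ 4 (mod 9), t ≡ 5. Hence m ≡ 1 + 16·5 = 81 (mod 144).
From m ≡ 81 (mod 144) write m = 81 + 144t. Substituting into m ≡ 9 (mod 31) gives 144t ≡ 21 (mod 31), and since 20⁻¹ ≡ 14 (mod 31), t ≡ 15. Hence m ≡ 81 + 144·15 = 2241 (mod 4464).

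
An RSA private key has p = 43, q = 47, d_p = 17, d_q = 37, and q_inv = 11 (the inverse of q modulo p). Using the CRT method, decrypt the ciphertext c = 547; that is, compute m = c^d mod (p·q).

1260

m₁ = c^(d_p) mod p: c ≡ 31 (mod 43), and 31^17 mod 43 = 13.
m₂ = c^(d_q) mod q: c ≡ 30 (mod 47), and 30^37 mod 47 = 38.
h = q_inv·(m₁ − m₂) mod p = 11·(13 − 38) mod 43 = 26.
m = m₂ + h·q = 38 + 26·47 = 1260.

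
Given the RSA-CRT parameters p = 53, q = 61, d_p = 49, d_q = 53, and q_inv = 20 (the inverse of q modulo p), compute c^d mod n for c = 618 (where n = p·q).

m₁ = c^(d_p) mod p: c ≡ 35 (mod 53), and 35^49 mod 53 = 26.
m₂ = c^(d_q) mod q: c ≡ 8 (mod 61), and 8^53 mod 61 = 37.
h = q_inv·(m₁ − m₂) mod p = 20·(26 − 37) mod 53 = 45.
m = m₂ + h·q = 37 + 45·61 = 2782.

2782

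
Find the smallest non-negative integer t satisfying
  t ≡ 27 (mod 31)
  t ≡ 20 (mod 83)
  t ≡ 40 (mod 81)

81526

The moduli are pairwise coprime; N = 31·83·81 = 208413.
N/31 = 6723; 6723 ≡ 27 (mod 31); 27·23 ≡ 1, so inverse 23.
N/83 = 2511; 2511 ≡ 21 (mod 83); 21·4 ≡ 1, so inverse 4.
N/81 = 2573; 2573 ≡ 62 (mod 81); 62·17 ≡ 1, so inverse 17.
t ≡ 27·6723·23 + 20·2511·4 + 40·2573·17 = 6125503.
6125503 mod 208413 = 81526.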